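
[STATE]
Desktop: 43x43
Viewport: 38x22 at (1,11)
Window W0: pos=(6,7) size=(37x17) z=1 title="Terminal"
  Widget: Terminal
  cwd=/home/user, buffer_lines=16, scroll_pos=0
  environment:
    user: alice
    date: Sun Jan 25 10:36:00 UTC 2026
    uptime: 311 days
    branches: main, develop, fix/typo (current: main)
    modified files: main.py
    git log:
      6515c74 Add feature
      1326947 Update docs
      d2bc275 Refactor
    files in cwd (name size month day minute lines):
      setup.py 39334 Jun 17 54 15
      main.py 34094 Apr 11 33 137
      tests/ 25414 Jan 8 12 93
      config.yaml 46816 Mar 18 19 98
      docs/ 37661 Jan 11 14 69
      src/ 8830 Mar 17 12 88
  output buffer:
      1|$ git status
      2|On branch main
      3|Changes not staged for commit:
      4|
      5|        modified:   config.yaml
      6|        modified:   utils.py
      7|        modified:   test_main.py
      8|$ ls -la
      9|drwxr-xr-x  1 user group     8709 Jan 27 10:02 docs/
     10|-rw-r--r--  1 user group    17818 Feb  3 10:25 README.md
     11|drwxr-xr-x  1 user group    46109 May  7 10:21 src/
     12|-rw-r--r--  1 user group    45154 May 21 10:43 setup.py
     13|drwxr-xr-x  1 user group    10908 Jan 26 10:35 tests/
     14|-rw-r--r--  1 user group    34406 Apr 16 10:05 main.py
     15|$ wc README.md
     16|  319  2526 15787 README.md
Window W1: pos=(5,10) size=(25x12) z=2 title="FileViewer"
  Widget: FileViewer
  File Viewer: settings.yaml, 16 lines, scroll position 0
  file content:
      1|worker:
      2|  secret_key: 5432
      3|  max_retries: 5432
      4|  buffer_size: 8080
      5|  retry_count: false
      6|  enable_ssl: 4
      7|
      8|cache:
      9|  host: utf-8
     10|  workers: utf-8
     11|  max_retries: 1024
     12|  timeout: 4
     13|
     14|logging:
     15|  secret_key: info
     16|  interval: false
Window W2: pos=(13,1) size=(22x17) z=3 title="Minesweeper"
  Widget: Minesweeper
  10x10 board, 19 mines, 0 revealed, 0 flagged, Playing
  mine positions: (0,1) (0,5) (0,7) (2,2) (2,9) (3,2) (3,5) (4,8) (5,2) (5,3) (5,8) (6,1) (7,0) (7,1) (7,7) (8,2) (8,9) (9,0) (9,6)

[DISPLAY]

    ┃ FileVi┃■■■■■■■■■■          ┃    
    ┠───────┃■■■■■■■■■■          ┃t:  
    ┃worker:┃■■■■■■■■■■          ┃    
    ┃  secre┃                    ┃aml 
    ┃  max_r┃                    ┃    
    ┃  buffe┃                    ┃n.py
    ┃  retry┗━━━━━━━━━━━━━━━━━━━━┛    
    ┃  enable_ssl: 4       ░┃p     870
    ┃                      ░┃p    1781
    ┃cache:                ▼┃p    4610
    ┗━━━━━━━━━━━━━━━━━━━━━━━┛p    4515
     ┃drwxr-xr-x  1 user group    1090
     ┗━━━━━━━━━━━━━━━━━━━━━━━━━━━━━━━━
                                      
                                      
                                      
                                      
                                      
                                      
                                      
                                      
                                      


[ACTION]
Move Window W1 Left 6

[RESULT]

 FileViewer ┃■■■■■■■■■■          ┃    
────────────┃■■■■■■■■■■          ┃t:  
worker:     ┃■■■■■■■■■■          ┃    
  secret_key┃                    ┃aml 
  max_retrie┃                    ┃    
  buffer_siz┃                    ┃n.py
  retry_coun┗━━━━━━━━━━━━━━━━━━━━┛    
  enable_ssl: 4       ░┃ group     870
                      ░┃ group    1781
cache:                ▼┃ group    4610
━━━━━━━━━━━━━━━━━━━━━━━┛ group    4515
     ┃drwxr-xr-x  1 user group    1090
     ┗━━━━━━━━━━━━━━━━━━━━━━━━━━━━━━━━
                                      
                                      
                                      
                                      
                                      
                                      
                                      
                                      
                                      


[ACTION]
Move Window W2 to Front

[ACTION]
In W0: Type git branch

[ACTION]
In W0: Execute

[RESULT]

 FileViewer ┃■■■■■■■■■■          ┃1781
────────────┃■■■■■■■■■■          ┃4610
worker:     ┃■■■■■■■■■■          ┃4515
  secret_key┃                    ┃1090
  max_retrie┃                    ┃3440
  buffer_siz┃                    ┃    
  retry_coun┗━━━━━━━━━━━━━━━━━━━━┛    
  enable_ssl: 4       ░┃              
                      ░┃              
cache:                ▼┃              
━━━━━━━━━━━━━━━━━━━━━━━┛              
     ┃$ █                             
     ┗━━━━━━━━━━━━━━━━━━━━━━━━━━━━━━━━
                                      
                                      
                                      
                                      
                                      
                                      
                                      
                                      
                                      


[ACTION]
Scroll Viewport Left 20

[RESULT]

┃ FileViewer ┃■■■■■■■■■■          ┃178
┠────────────┃■■■■■■■■■■          ┃461
┃worker:     ┃■■■■■■■■■■          ┃451
┃  secret_key┃                    ┃109
┃  max_retrie┃                    ┃344
┃  buffer_siz┃                    ┃   
┃  retry_coun┗━━━━━━━━━━━━━━━━━━━━┛   
┃  enable_ssl: 4       ░┃             
┃                      ░┃             
┃cache:                ▼┃             
┗━━━━━━━━━━━━━━━━━━━━━━━┛             
      ┃$ █                            
      ┗━━━━━━━━━━━━━━━━━━━━━━━━━━━━━━━
                                      
                                      
                                      
                                      
                                      
                                      
                                      
                                      
                                      


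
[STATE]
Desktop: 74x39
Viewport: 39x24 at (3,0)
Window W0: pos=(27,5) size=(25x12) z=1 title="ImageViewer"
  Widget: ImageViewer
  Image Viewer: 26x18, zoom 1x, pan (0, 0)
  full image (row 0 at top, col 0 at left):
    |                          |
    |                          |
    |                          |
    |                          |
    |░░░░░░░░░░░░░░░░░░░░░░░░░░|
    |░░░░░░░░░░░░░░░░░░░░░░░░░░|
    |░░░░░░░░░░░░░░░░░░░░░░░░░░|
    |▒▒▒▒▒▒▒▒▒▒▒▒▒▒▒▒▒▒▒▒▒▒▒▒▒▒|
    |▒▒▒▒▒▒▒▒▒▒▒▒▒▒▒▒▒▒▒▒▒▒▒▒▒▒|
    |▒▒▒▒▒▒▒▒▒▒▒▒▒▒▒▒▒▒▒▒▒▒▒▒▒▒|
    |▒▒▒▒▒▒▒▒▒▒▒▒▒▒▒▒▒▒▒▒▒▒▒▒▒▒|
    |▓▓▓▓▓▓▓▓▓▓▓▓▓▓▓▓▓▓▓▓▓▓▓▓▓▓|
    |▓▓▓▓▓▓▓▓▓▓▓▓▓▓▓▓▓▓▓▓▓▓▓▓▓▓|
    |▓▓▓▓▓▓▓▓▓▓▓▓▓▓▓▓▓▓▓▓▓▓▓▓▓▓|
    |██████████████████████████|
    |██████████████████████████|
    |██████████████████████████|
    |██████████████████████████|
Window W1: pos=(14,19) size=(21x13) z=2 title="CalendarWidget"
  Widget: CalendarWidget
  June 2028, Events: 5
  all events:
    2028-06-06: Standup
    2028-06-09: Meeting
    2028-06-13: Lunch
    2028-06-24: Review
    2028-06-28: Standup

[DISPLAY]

                                       
                                       
                                       
                                       
                                       
                        ┏━━━━━━━━━━━━━━
                        ┃ ImageViewer  
                        ┠──────────────
                        ┃              
                        ┃              
                        ┃              
                        ┃              
                        ┃░░░░░░░░░░░░░░
                        ┃░░░░░░░░░░░░░░
                        ┃░░░░░░░░░░░░░░
                        ┃▒▒▒▒▒▒▒▒▒▒▒▒▒▒
                        ┗━━━━━━━━━━━━━━
                                       
                                       
           ┏━━━━━━━━━━━━━━━━━━━┓       
           ┃ CalendarWidget    ┃       
           ┠───────────────────┨       
           ┃     June 2028     ┃       
           ┃Mo Tu We Th Fr Sa S┃       


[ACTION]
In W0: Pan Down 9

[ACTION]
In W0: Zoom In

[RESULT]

                                       
                                       
                                       
                                       
                                       
                        ┏━━━━━━━━━━━━━━
                        ┃ ImageViewer  
                        ┠──────────────
                        ┃░░░░░░░░░░░░░░
                        ┃░░░░░░░░░░░░░░
                        ┃░░░░░░░░░░░░░░
                        ┃░░░░░░░░░░░░░░
                        ┃░░░░░░░░░░░░░░
                        ┃▒▒▒▒▒▒▒▒▒▒▒▒▒▒
                        ┃▒▒▒▒▒▒▒▒▒▒▒▒▒▒
                        ┃▒▒▒▒▒▒▒▒▒▒▒▒▒▒
                        ┗━━━━━━━━━━━━━━
                                       
                                       
           ┏━━━━━━━━━━━━━━━━━━━┓       
           ┃ CalendarWidget    ┃       
           ┠───────────────────┨       
           ┃     June 2028     ┃       
           ┃Mo Tu We Th Fr Sa S┃       


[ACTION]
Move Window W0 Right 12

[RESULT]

                                       
                                       
                                       
                                       
                                       
                                    ┏━━
                                    ┃ I
                                    ┠──
                                    ┃░░
                                    ┃░░
                                    ┃░░
                                    ┃░░
                                    ┃░░
                                    ┃▒▒
                                    ┃▒▒
                                    ┃▒▒
                                    ┗━━
                                       
                                       
           ┏━━━━━━━━━━━━━━━━━━━┓       
           ┃ CalendarWidget    ┃       
           ┠───────────────────┨       
           ┃     June 2028     ┃       
           ┃Mo Tu We Th Fr Sa S┃       


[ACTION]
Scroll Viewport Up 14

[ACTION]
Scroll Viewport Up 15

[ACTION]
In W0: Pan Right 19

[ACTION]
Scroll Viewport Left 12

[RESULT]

                                       
                                       
                                       
                                       
                                       
                                       
                                       
                                       
                                       
                                       
                                       
                                       
                                       
                                       
                                       
                                       
                                       
                                       
                                       
              ┏━━━━━━━━━━━━━━━━━━━┓    
              ┃ CalendarWidget    ┃    
              ┠───────────────────┨    
              ┃     June 2028     ┃    
              ┃Mo Tu We Th Fr Sa S┃    


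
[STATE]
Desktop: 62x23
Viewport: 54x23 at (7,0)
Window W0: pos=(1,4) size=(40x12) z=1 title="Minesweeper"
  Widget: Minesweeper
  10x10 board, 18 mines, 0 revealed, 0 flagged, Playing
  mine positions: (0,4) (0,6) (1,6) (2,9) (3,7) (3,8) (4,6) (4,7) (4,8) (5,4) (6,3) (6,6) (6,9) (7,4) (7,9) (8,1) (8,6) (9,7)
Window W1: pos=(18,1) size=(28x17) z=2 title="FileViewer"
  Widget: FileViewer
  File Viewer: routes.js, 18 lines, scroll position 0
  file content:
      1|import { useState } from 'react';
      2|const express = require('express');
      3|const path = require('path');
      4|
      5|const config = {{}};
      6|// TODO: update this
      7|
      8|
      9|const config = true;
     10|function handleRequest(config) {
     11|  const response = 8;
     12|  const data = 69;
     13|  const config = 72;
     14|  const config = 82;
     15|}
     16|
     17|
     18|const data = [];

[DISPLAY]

                                                      
           ┏━━━━━━━━━━━━━━━━━━━━━━━━━━┓               
           ┃ FileViewer               ┃               
           ┠──────────────────────────┨               
━━━━━━━━━━━┃import { useState } from ▲┃               
sweeper    ┃const express = require('█┃               
───────────┃const path = require('pat░┃               
■■■■■      ┃                         ░┃               
■■■■■      ┃const config = {{}};     ░┃               
■■■■■      ┃// TODO: update this     ░┃               
■■■■■      ┃                         ░┃               
■■■■■      ┃                         ░┃               
■■■■■      ┃const config = true;     ░┃               
■■■■■      ┃function handleRequest(co░┃               
■■■■■      ┃  const response = 8;    ░┃               
━━━━━━━━━━━┃  const data = 69;       ░┃               
           ┃  const config = 72;     ▼┃               
           ┗━━━━━━━━━━━━━━━━━━━━━━━━━━┛               
                                                      
                                                      
                                                      
                                                      
                                                      


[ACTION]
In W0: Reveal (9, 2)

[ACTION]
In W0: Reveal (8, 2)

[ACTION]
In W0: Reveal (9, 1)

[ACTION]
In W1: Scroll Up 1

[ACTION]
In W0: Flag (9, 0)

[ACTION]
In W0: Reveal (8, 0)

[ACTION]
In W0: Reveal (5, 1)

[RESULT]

                                                      
           ┏━━━━━━━━━━━━━━━━━━━━━━━━━━┓               
           ┃ FileViewer               ┃               
           ┠──────────────────────────┨               
━━━━━━━━━━━┃import { useState } from ▲┃               
sweeper    ┃const express = require('█┃               
───────────┃const path = require('pat░┃               
■■■■■      ┃                         ░┃               
3■■■■      ┃const config = {{}};     ░┃               
1■■■■      ┃// TODO: update this     ░┃               
1■■■■      ┃                         ░┃               
2■■■■      ┃                         ░┃               
■■■■■      ┃const config = true;     ░┃               
■■■■■      ┃function handleRequest(co░┃               
■■■■■      ┃  const response = 8;    ░┃               
━━━━━━━━━━━┃  const data = 69;       ░┃               
           ┃  const config = 72;     ▼┃               
           ┗━━━━━━━━━━━━━━━━━━━━━━━━━━┛               
                                                      
                                                      
                                                      
                                                      
                                                      


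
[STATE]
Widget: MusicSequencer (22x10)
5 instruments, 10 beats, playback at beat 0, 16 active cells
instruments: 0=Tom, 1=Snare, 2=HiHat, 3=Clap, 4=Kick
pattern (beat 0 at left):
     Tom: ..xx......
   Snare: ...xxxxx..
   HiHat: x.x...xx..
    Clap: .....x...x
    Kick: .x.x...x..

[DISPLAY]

      ▼123456789      
   Tom··██······      
 Snare···█████··      
 HiHat█·█···██··      
  Clap·····█···█      
  Kick·█·█···█··      
                      
                      
                      
                      


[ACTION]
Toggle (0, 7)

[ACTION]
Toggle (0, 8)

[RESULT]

      ▼123456789      
   Tom··██···██·      
 Snare···█████··      
 HiHat█·█···██··      
  Clap·····█···█      
  Kick·█·█···█··      
                      
                      
                      
                      


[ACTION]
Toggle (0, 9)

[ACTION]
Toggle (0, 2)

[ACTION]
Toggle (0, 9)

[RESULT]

      ▼123456789      
   Tom···█···██·      
 Snare···█████··      
 HiHat█·█···██··      
  Clap·····█···█      
  Kick·█·█···█··      
                      
                      
                      
                      


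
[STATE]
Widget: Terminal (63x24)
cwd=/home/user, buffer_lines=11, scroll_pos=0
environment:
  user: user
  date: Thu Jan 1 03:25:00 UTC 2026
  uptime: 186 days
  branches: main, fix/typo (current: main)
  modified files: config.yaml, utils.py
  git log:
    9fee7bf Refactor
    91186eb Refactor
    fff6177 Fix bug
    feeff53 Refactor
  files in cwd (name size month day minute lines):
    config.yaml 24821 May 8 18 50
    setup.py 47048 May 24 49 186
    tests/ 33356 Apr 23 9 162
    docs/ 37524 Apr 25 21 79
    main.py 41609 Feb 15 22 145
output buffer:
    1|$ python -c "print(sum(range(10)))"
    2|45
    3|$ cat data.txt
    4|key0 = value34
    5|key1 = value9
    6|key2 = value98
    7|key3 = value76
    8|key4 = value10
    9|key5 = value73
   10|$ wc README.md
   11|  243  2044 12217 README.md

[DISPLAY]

$ python -c "print(sum(range(10)))"                            
45                                                             
$ cat data.txt                                                 
key0 = value34                                                 
key1 = value9                                                  
key2 = value98                                                 
key3 = value76                                                 
key4 = value10                                                 
key5 = value73                                                 
$ wc README.md                                                 
  243  2044 12217 README.md                                    
$ █                                                            
                                                               
                                                               
                                                               
                                                               
                                                               
                                                               
                                                               
                                                               
                                                               
                                                               
                                                               
                                                               


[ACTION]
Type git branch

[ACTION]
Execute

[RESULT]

$ python -c "print(sum(range(10)))"                            
45                                                             
$ cat data.txt                                                 
key0 = value34                                                 
key1 = value9                                                  
key2 = value98                                                 
key3 = value76                                                 
key4 = value10                                                 
key5 = value73                                                 
$ wc README.md                                                 
  243  2044 12217 README.md                                    
$ git branch                                                   
* main                                                         
  fix/typo                                                     
$ █                                                            
                                                               
                                                               
                                                               
                                                               
                                                               
                                                               
                                                               
                                                               
                                                               


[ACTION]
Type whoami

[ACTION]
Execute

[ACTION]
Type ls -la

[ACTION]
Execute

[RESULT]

$ python -c "print(sum(range(10)))"                            
45                                                             
$ cat data.txt                                                 
key0 = value34                                                 
key1 = value9                                                  
key2 = value98                                                 
key3 = value76                                                 
key4 = value10                                                 
key5 = value73                                                 
$ wc README.md                                                 
  243  2044 12217 README.md                                    
$ git branch                                                   
* main                                                         
  fix/typo                                                     
$ whoami                                                       
user                                                           
$ ls -la                                                       
-rw-r--r--  1 user group    24821 May  8 10:18 config.yaml     
-rw-r--r--  1 user group    47048 May 24 10:49 setup.py        
drwxr-xr-x  1 user group    33356 Apr 23 10:09 tests/          
drwxr-xr-x  1 user group    37524 Apr 25 10:21 docs/           
-rw-r--r--  1 user group    41609 Feb 15 10:22 main.py         
$ █                                                            
                                                               


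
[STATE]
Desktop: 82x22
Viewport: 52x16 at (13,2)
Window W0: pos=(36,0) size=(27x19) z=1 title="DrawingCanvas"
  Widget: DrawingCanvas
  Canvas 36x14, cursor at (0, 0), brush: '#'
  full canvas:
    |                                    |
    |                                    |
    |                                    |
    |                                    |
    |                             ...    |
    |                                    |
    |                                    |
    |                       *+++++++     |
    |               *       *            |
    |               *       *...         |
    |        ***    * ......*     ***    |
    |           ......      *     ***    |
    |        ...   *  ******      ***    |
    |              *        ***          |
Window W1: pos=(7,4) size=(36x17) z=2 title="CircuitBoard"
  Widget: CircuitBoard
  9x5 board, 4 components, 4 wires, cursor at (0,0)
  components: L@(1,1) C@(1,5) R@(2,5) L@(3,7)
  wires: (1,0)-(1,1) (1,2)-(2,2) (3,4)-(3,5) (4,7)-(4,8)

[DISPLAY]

                       ┠─────────────────────────┨  
                       ┃+                        ┃  
━━━━━━━━━━━━━━━━━━━━━━━━━━━━━┓                   ┃  
uitBoard                     ┃                   ┃  
─────────────────────────────┨                   ┃  
1 2 3 4 5 6 7 8              ┃                   ┃  
]                            ┃                   ┃  
                             ┃                   ┃  
 ─ L   ·           C         ┃                 *+┃  
       │                     ┃         *       * ┃  
       ·           R         ┃         *       *.┃  
                             ┃  ***    * ......* ┃  
               · ─ ·       L ┃     ......      * ┃  
                             ┃  ...   *  ******  ┃  
                           · ┃        *        **┃  
r: (0,0)                     ┃                   ┃  


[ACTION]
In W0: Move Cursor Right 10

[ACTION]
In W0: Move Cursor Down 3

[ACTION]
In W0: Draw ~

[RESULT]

                       ┠─────────────────────────┨  
                       ┃                         ┃  
━━━━━━━━━━━━━━━━━━━━━━━━━━━━━┓                   ┃  
uitBoard                     ┃                   ┃  
─────────────────────────────┨    ~              ┃  
1 2 3 4 5 6 7 8              ┃                   ┃  
]                            ┃                   ┃  
                             ┃                   ┃  
 ─ L   ·           C         ┃                 *+┃  
       │                     ┃         *       * ┃  
       ·           R         ┃         *       *.┃  
                             ┃  ***    * ......* ┃  
               · ─ ·       L ┃     ......      * ┃  
                             ┃  ...   *  ******  ┃  
                           · ┃        *        **┃  
r: (0,0)                     ┃                   ┃  


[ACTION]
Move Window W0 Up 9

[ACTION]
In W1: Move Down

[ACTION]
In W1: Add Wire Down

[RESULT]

                       ┠─────────────────────────┨  
                       ┃                         ┃  
━━━━━━━━━━━━━━━━━━━━━━━━━━━━━┓                   ┃  
uitBoard                     ┃                   ┃  
─────────────────────────────┨    ~              ┃  
1 2 3 4 5 6 7 8              ┃                   ┃  
                             ┃                   ┃  
                             ┃                   ┃  
]─ L   ·           C         ┃                 *+┃  
       │                     ┃         *       * ┃  
       ·           R         ┃         *       *.┃  
                             ┃  ***    * ......* ┃  
               · ─ ·       L ┃     ......      * ┃  
                             ┃  ...   *  ******  ┃  
                           · ┃        *        **┃  
r: (1,0)                     ┃                   ┃  


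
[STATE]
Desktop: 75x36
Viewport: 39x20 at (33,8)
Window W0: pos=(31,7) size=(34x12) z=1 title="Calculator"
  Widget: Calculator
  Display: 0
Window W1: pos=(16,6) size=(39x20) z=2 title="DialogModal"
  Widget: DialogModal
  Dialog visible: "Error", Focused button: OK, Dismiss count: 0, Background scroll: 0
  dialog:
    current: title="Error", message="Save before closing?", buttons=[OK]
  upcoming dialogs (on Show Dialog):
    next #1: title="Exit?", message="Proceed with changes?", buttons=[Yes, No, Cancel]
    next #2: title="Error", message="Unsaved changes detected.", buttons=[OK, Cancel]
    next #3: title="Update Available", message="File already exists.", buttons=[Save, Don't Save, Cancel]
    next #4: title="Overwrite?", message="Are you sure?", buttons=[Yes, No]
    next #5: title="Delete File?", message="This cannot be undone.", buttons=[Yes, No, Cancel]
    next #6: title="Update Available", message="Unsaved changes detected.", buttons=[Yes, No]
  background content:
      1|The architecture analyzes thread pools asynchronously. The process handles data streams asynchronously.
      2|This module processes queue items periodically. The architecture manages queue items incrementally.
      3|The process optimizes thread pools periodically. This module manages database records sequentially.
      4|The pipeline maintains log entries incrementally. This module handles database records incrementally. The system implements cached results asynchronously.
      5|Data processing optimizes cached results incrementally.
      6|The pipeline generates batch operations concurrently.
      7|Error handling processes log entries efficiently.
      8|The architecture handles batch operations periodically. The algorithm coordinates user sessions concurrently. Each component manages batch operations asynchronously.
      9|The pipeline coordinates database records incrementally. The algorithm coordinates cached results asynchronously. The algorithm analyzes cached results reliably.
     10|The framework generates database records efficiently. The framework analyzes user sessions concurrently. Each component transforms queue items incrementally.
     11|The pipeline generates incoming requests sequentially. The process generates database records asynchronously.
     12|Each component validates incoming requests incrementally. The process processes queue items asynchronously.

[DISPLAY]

─────────────────────┨         ┃       
 analyzes thread pool┃─────────┨       
esses queue items per┃        0┃       
mizes thread pools pe┃         ┃       
ntains log entries in┃         ┃       
optimizes cached resu┃         ┃       
─────────────┐peratio┃         ┃       
rror         │ntries ┃         ┃       
ore closing? │ operat┃         ┃       
[OK]         │ase rec┃         ┃       
─────────────┘se reco┃━━━━━━━━━┛       
erates incoming reque┃                 
alidates incoming req┃                 
                     ┃                 
                     ┃                 
                     ┃                 
                     ┃                 
━━━━━━━━━━━━━━━━━━━━━┛                 
                                       
                                       


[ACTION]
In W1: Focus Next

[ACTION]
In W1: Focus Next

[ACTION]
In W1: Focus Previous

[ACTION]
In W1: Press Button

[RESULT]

─────────────────────┨         ┃       
 analyzes thread pool┃─────────┨       
esses queue items per┃        0┃       
mizes thread pools pe┃         ┃       
ntains log entries in┃         ┃       
optimizes cached resu┃         ┃       
erates batch operatio┃         ┃       
rocesses log entries ┃         ┃       
 handles batch operat┃         ┃       
rdinates database rec┃         ┃       
nerates database reco┃━━━━━━━━━┛       
erates incoming reque┃                 
alidates incoming req┃                 
                     ┃                 
                     ┃                 
                     ┃                 
                     ┃                 
━━━━━━━━━━━━━━━━━━━━━┛                 
                                       
                                       


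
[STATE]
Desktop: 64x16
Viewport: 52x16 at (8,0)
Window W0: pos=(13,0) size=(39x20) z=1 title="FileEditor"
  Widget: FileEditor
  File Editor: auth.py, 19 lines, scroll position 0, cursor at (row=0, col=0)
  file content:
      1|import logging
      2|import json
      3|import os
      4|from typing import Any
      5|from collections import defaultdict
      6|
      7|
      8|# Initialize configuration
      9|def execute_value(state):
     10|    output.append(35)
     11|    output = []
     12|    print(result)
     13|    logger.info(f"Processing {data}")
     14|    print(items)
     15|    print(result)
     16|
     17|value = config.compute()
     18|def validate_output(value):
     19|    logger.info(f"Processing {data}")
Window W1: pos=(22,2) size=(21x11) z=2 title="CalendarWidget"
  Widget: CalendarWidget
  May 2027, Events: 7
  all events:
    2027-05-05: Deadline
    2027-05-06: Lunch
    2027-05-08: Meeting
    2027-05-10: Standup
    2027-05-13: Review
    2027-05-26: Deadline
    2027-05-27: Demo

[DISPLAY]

     ┏━━━━━━━━━━━━━━━━━━━━━━━━━━━━━━━━━━━━━┓        
     ┃ FileEditor                          ┃        
     ┠────────┏━━━━━━━━━━━━━━━━━━━┓────────┨        
     ┃█mport l┃ CalendarWidget    ┃       ▲┃        
     ┃import j┠───────────────────┨       █┃        
     ┃import o┃      May 2027     ┃       ░┃        
     ┃from typ┃Mo Tu We Th Fr Sa S┃       ░┃        
     ┃from col┃                1  ┃ltdict ░┃        
     ┃        ┃ 3  4  5*  6*  7  8┃       ░┃        
     ┃        ┃10* 11 12 13* 14 15┃       ░┃        
     ┃# Initia┃17 18 19 20 21 22 2┃       ░┃        
     ┃def exec┃24 25 26* 27* 28 29┃       ░┃        
     ┃    outp┗━━━━━━━━━━━━━━━━━━━┛       ░┃        
     ┃    output = []                     ░┃        
     ┃    print(result)                   ░┃        
     ┃    logger.info(f"Processing {data}"░┃        


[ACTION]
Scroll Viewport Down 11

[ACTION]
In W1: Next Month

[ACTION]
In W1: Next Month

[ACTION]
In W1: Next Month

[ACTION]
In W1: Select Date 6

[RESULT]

     ┏━━━━━━━━━━━━━━━━━━━━━━━━━━━━━━━━━━━━━┓        
     ┃ FileEditor                          ┃        
     ┠────────┏━━━━━━━━━━━━━━━━━━━┓────────┨        
     ┃█mport l┃ CalendarWidget    ┃       ▲┃        
     ┃import j┠───────────────────┨       █┃        
     ┃import o┃    August 2027    ┃       ░┃        
     ┃from typ┃Mo Tu We Th Fr Sa S┃       ░┃        
     ┃from col┃                   ┃ltdict ░┃        
     ┃        ┃ 2  3  4  5 [ 6]  7┃       ░┃        
     ┃        ┃ 9 10 11 12 13 14 1┃       ░┃        
     ┃# Initia┃16 17 18 19 20 21 2┃       ░┃        
     ┃def exec┃23 24 25 26 27 28 2┃       ░┃        
     ┃    outp┗━━━━━━━━━━━━━━━━━━━┛       ░┃        
     ┃    output = []                     ░┃        
     ┃    print(result)                   ░┃        
     ┃    logger.info(f"Processing {data}"░┃        


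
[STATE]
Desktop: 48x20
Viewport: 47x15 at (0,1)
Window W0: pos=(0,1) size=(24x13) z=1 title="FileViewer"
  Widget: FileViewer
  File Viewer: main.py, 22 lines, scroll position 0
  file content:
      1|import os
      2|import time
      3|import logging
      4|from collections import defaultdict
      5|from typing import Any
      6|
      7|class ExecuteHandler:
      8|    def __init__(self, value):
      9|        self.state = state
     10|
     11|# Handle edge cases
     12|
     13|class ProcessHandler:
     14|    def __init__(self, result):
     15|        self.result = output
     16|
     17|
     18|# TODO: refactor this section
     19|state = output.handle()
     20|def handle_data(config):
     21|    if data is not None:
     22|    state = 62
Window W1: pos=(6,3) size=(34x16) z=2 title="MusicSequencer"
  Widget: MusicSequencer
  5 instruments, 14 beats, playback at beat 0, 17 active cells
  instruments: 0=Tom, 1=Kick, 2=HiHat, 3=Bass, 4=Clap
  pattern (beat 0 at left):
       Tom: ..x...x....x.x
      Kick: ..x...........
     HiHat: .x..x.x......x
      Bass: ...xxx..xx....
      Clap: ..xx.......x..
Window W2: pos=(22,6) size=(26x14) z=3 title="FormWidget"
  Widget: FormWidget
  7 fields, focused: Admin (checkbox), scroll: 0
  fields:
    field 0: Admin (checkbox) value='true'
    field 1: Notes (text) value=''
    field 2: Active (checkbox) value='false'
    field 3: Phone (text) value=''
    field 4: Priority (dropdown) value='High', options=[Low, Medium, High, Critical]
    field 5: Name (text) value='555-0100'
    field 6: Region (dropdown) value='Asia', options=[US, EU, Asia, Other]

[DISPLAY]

┏━━━━━━━━━━━━━━━━━━━━━━┓                       
┃ FileViewer           ┃                       
┠─────┏━━━━━━━━━━━━━━━━━━━━━━━━━━━━━━━━┓       
┃impor┃ MusicSequencer                 ┃       
┃impor┠────────────────────────────────┨       
┃impor┃      ▼12345678┏━━━━━━━━━━━━━━━━━━━━━━━━
┃from ┃   Tom··█···█··┃ FormWidget             
┃from ┃  Kick··█······┠────────────────────────
┃     ┃ HiHat·█··█·█··┃> Admin:      [x]       
┃class┃  Bass···███··█┃  Notes:      [        ]
┃    d┃  Clap··██·····┃  Active:     [ ]       
┃     ┃               ┃  Phone:      [        ]
┗━━━━━┃               ┃  Priority:   [High   ▼]
      ┃               ┃  Name:       [555-0100]
      ┃               ┃  Region:     [Asia   ▼]


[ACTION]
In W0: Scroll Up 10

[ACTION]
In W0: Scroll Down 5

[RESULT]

┏━━━━━━━━━━━━━━━━━━━━━━┓                       
┃ FileViewer           ┃                       
┠─────┏━━━━━━━━━━━━━━━━━━━━━━━━━━━━━━━━┓       
┃     ┃ MusicSequencer                 ┃       
┃class┠────────────────────────────────┨       
┃    d┃      ▼12345678┏━━━━━━━━━━━━━━━━━━━━━━━━
┃     ┃   Tom··█···█··┃ FormWidget             
┃     ┃  Kick··█······┠────────────────────────
┃# Han┃ HiHat·█··█·█··┃> Admin:      [x]       
┃     ┃  Bass···███··█┃  Notes:      [        ]
┃class┃  Clap··██·····┃  Active:     [ ]       
┃    d┃               ┃  Phone:      [        ]
┗━━━━━┃               ┃  Priority:   [High   ▼]
      ┃               ┃  Name:       [555-0100]
      ┃               ┃  Region:     [Asia   ▼]


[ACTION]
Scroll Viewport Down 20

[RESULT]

┃class┠────────────────────────────────┨       
┃    d┃      ▼12345678┏━━━━━━━━━━━━━━━━━━━━━━━━
┃     ┃   Tom··█···█··┃ FormWidget             
┃     ┃  Kick··█······┠────────────────────────
┃# Han┃ HiHat·█··█·█··┃> Admin:      [x]       
┃     ┃  Bass···███··█┃  Notes:      [        ]
┃class┃  Clap··██·····┃  Active:     [ ]       
┃    d┃               ┃  Phone:      [        ]
┗━━━━━┃               ┃  Priority:   [High   ▼]
      ┃               ┃  Name:       [555-0100]
      ┃               ┃  Region:     [Asia   ▼]
      ┃               ┃                        
      ┃               ┃                        
      ┗━━━━━━━━━━━━━━━┃                        
                      ┗━━━━━━━━━━━━━━━━━━━━━━━━


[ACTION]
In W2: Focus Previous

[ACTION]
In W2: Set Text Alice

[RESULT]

┃class┠────────────────────────────────┨       
┃    d┃      ▼12345678┏━━━━━━━━━━━━━━━━━━━━━━━━
┃     ┃   Tom··█···█··┃ FormWidget             
┃     ┃  Kick··█······┠────────────────────────
┃# Han┃ HiHat·█··█·█··┃  Admin:      [x]       
┃     ┃  Bass···███··█┃  Notes:      [        ]
┃class┃  Clap··██·····┃  Active:     [ ]       
┃    d┃               ┃  Phone:      [        ]
┗━━━━━┃               ┃  Priority:   [High   ▼]
      ┃               ┃  Name:       [555-0100]
      ┃               ┃> Region:     [Asia   ▼]
      ┃               ┃                        
      ┃               ┃                        
      ┗━━━━━━━━━━━━━━━┃                        
                      ┗━━━━━━━━━━━━━━━━━━━━━━━━
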